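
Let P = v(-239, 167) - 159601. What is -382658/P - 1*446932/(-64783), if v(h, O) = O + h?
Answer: 96152706450/10344095959 ≈ 9.2954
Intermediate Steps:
P = -159673 (P = (167 - 239) - 159601 = -72 - 159601 = -159673)
-382658/P - 1*446932/(-64783) = -382658/(-159673) - 1*446932/(-64783) = -382658*(-1/159673) - 446932*(-1/64783) = 382658/159673 + 446932/64783 = 96152706450/10344095959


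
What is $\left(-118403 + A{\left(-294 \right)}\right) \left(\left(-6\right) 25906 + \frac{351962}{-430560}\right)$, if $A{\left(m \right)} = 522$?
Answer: $\frac{303429666236057}{16560} \approx 1.8323 \cdot 10^{10}$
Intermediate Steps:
$\left(-118403 + A{\left(-294 \right)}\right) \left(\left(-6\right) 25906 + \frac{351962}{-430560}\right) = \left(-118403 + 522\right) \left(\left(-6\right) 25906 + \frac{351962}{-430560}\right) = - 117881 \left(-155436 + 351962 \left(- \frac{1}{430560}\right)\right) = - 117881 \left(-155436 - \frac{13537}{16560}\right) = \left(-117881\right) \left(- \frac{2574033697}{16560}\right) = \frac{303429666236057}{16560}$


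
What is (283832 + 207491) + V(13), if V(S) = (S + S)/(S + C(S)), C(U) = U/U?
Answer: 3439274/7 ≈ 4.9133e+5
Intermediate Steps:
C(U) = 1
V(S) = 2*S/(1 + S) (V(S) = (S + S)/(S + 1) = (2*S)/(1 + S) = 2*S/(1 + S))
(283832 + 207491) + V(13) = (283832 + 207491) + 2*13/(1 + 13) = 491323 + 2*13/14 = 491323 + 2*13*(1/14) = 491323 + 13/7 = 3439274/7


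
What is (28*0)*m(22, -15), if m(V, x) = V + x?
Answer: 0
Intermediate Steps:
(28*0)*m(22, -15) = (28*0)*(22 - 15) = 0*7 = 0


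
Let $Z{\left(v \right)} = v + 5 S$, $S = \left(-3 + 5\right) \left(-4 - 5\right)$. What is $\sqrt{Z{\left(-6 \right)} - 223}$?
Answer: $i \sqrt{319} \approx 17.861 i$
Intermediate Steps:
$S = -18$ ($S = 2 \left(-9\right) = -18$)
$Z{\left(v \right)} = -90 + v$ ($Z{\left(v \right)} = v + 5 \left(-18\right) = v - 90 = -90 + v$)
$\sqrt{Z{\left(-6 \right)} - 223} = \sqrt{\left(-90 - 6\right) - 223} = \sqrt{-96 - 223} = \sqrt{-319} = i \sqrt{319}$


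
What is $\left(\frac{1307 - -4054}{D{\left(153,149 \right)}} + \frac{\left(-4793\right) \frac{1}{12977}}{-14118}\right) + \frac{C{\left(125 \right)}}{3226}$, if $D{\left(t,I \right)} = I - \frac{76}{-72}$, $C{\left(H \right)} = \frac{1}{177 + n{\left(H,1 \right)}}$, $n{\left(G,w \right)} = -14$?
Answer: $\frac{2324117665696915871}{65052507660008817} \approx 35.727$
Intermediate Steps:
$C{\left(H \right)} = \frac{1}{163}$ ($C{\left(H \right)} = \frac{1}{177 - 14} = \frac{1}{163}$)
$D{\left(t,I \right)} = \frac{19}{18} + I$ ($D{\left(t,I \right)} = I - - \frac{19}{18} = I + \frac{19}{18} = \frac{19}{18} + I$)
$\left(\frac{1307 - -4054}{D{\left(153,149 \right)}} + \frac{\left(-4793\right) \frac{1}{12977}}{-14118}\right) + \frac{C{\left(125 \right)}}{3226} = \left(\frac{1307 - -4054}{\frac{19}{18} + 149} + \frac{\left(-4793\right) \frac{1}{12977}}{-14118}\right) + \frac{1}{163 \cdot 3226} = \left(\frac{1307 + 4054}{\frac{2701}{18}} + \left(-4793\right) \frac{1}{12977} \left(- \frac{1}{14118}\right)\right) + \frac{1}{163} \cdot \frac{1}{3226} = \left(5361 \cdot \frac{18}{2701} - - \frac{4793}{183209286}\right) + \frac{1}{525838} = \left(\frac{96498}{2701} + \frac{4793}{183209286}\right) + \frac{1}{525838} = \frac{17679342626321}{494848281486} + \frac{1}{525838} = \frac{2324117665696915871}{65052507660008817}$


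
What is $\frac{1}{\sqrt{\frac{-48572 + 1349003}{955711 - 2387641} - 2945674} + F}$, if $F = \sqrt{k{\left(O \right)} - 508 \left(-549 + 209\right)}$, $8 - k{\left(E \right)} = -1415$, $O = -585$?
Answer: $\frac{477310}{477310 \sqrt{174143} + i \sqrt{671097903156938270}} \approx 0.00013376 - 0.00055013 i$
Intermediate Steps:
$k{\left(E \right)} = 1423$ ($k{\left(E \right)} = 8 - -1415 = 8 + 1415 = 1423$)
$F = \sqrt{174143}$ ($F = \sqrt{1423 - 508 \left(-549 + 209\right)} = \sqrt{1423 - -172720} = \sqrt{1423 + 172720} = \sqrt{174143} \approx 417.3$)
$\frac{1}{\sqrt{\frac{-48572 + 1349003}{955711 - 2387641} - 2945674} + F} = \frac{1}{\sqrt{\frac{-48572 + 1349003}{955711 - 2387641} - 2945674} + \sqrt{174143}} = \frac{1}{\sqrt{\frac{1300431}{-1431930} - 2945674} + \sqrt{174143}} = \frac{1}{\sqrt{1300431 \left(- \frac{1}{1431930}\right) - 2945674} + \sqrt{174143}} = \frac{1}{\sqrt{- \frac{433477}{477310} - 2945674} + \sqrt{174143}} = \frac{1}{\sqrt{- \frac{1406000090417}{477310}} + \sqrt{174143}} = \frac{1}{\frac{i \sqrt{671097903156938270}}{477310} + \sqrt{174143}} = \frac{1}{\sqrt{174143} + \frac{i \sqrt{671097903156938270}}{477310}}$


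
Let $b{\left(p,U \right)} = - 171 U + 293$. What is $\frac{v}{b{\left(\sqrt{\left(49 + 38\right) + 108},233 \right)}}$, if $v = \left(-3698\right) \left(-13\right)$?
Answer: $- \frac{24037}{19775} \approx -1.2155$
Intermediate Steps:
$b{\left(p,U \right)} = 293 - 171 U$
$v = 48074$
$\frac{v}{b{\left(\sqrt{\left(49 + 38\right) + 108},233 \right)}} = \frac{48074}{293 - 39843} = \frac{48074}{-39550} = 48074 \left(- \frac{1}{39550}\right) = - \frac{24037}{19775}$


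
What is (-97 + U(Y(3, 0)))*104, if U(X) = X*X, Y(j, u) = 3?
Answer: -9152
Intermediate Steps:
U(X) = X²
(-97 + U(Y(3, 0)))*104 = (-97 + 3²)*104 = (-97 + 9)*104 = -88*104 = -9152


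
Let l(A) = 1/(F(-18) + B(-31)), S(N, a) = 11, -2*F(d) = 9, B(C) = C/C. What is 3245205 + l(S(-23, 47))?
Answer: 22716433/7 ≈ 3.2452e+6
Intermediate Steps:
B(C) = 1
F(d) = -9/2 (F(d) = -1/2*9 = -9/2)
l(A) = -2/7 (l(A) = 1/(-9/2 + 1) = 1/(-7/2) = -2/7)
3245205 + l(S(-23, 47)) = 3245205 - 2/7 = 22716433/7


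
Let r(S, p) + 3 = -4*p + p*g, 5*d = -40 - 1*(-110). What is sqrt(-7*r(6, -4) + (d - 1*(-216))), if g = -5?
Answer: I ≈ 1.0*I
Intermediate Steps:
d = 14 (d = (-40 - 1*(-110))/5 = (-40 + 110)/5 = (1/5)*70 = 14)
r(S, p) = -3 - 9*p (r(S, p) = -3 + (-4*p + p*(-5)) = -3 + (-4*p - 5*p) = -3 - 9*p)
sqrt(-7*r(6, -4) + (d - 1*(-216))) = sqrt(-7*(-3 - 9*(-4)) + (14 - 1*(-216))) = sqrt(-7*(-3 + 36) + (14 + 216)) = sqrt(-7*33 + 230) = sqrt(-231 + 230) = sqrt(-1) = I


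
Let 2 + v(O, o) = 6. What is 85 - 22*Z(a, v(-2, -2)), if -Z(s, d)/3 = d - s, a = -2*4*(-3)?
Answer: -1235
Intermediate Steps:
v(O, o) = 4 (v(O, o) = -2 + 6 = 4)
a = 24 (a = -8*(-3) = 24)
Z(s, d) = -3*d + 3*s (Z(s, d) = -3*(d - s) = -3*d + 3*s)
85 - 22*Z(a, v(-2, -2)) = 85 - 22*(-3*4 + 3*24) = 85 - 22*(-12 + 72) = 85 - 22*60 = 85 - 1320 = -1235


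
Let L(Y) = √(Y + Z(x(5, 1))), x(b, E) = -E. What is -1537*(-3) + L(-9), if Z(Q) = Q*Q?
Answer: 4611 + 2*I*√2 ≈ 4611.0 + 2.8284*I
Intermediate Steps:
Z(Q) = Q²
L(Y) = √(1 + Y) (L(Y) = √(Y + (-1*1)²) = √(Y + (-1)²) = √(Y + 1) = √(1 + Y))
-1537*(-3) + L(-9) = -1537*(-3) + √(1 - 9) = -53*(-87) + √(-8) = 4611 + 2*I*√2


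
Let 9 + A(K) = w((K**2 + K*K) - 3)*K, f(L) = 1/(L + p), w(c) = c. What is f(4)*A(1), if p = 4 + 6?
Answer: -5/7 ≈ -0.71429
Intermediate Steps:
p = 10
f(L) = 1/(10 + L) (f(L) = 1/(L + 10) = 1/(10 + L))
A(K) = -9 + K*(-3 + 2*K**2) (A(K) = -9 + ((K**2 + K*K) - 3)*K = -9 + ((K**2 + K**2) - 3)*K = -9 + (2*K**2 - 3)*K = -9 + (-3 + 2*K**2)*K = -9 + K*(-3 + 2*K**2))
f(4)*A(1) = (-9 + 1*(-3 + 2*1**2))/(10 + 4) = (-9 + 1*(-3 + 2*1))/14 = (-9 + 1*(-3 + 2))/14 = (-9 + 1*(-1))/14 = (-9 - 1)/14 = (1/14)*(-10) = -5/7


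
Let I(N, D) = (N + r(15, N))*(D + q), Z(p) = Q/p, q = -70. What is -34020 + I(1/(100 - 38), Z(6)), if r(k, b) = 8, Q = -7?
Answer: -12867659/372 ≈ -34591.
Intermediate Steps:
Z(p) = -7/p
I(N, D) = (-70 + D)*(8 + N) (I(N, D) = (N + 8)*(D - 70) = (8 + N)*(-70 + D) = (-70 + D)*(8 + N))
-34020 + I(1/(100 - 38), Z(6)) = -34020 + (-560 - 70/(100 - 38) + 8*(-7/6) + (-7/6)/(100 - 38)) = -34020 + (-560 - 70/62 + 8*(-7*⅙) - 7*⅙/62) = -34020 + (-560 - 70*1/62 + 8*(-7/6) - 7/6*1/62) = -34020 + (-560 - 35/31 - 28/3 - 7/372) = -34020 - 212219/372 = -12867659/372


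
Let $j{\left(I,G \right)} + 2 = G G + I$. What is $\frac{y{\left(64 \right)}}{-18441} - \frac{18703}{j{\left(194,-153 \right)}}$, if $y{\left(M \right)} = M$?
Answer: $- \frac{115470829}{145075347} \approx -0.79594$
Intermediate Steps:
$j{\left(I,G \right)} = -2 + I + G^{2}$ ($j{\left(I,G \right)} = -2 + \left(G G + I\right) = -2 + \left(G^{2} + I\right) = -2 + \left(I + G^{2}\right) = -2 + I + G^{2}$)
$\frac{y{\left(64 \right)}}{-18441} - \frac{18703}{j{\left(194,-153 \right)}} = \frac{64}{-18441} - \frac{18703}{-2 + 194 + \left(-153\right)^{2}} = 64 \left(- \frac{1}{18441}\right) - \frac{18703}{-2 + 194 + 23409} = - \frac{64}{18441} - \frac{18703}{23601} = - \frac{115470829}{145075347}$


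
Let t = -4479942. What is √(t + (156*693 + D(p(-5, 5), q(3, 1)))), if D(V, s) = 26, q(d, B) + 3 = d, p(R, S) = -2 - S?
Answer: 4*I*√273238 ≈ 2090.9*I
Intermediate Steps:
q(d, B) = -3 + d
√(t + (156*693 + D(p(-5, 5), q(3, 1)))) = √(-4479942 + (156*693 + 26)) = √(-4479942 + (108108 + 26)) = √(-4479942 + 108134) = √(-4371808) = 4*I*√273238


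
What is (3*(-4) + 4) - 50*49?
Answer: -2458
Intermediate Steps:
(3*(-4) + 4) - 50*49 = (-12 + 4) - 2450 = -8 - 2450 = -2458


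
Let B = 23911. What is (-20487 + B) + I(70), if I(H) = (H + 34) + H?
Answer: 3598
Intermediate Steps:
I(H) = 34 + 2*H (I(H) = (34 + H) + H = 34 + 2*H)
(-20487 + B) + I(70) = (-20487 + 23911) + (34 + 2*70) = 3424 + (34 + 140) = 3424 + 174 = 3598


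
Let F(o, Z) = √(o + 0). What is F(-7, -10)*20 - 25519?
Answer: -25519 + 20*I*√7 ≈ -25519.0 + 52.915*I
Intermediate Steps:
F(o, Z) = √o
F(-7, -10)*20 - 25519 = √(-7)*20 - 25519 = (I*√7)*20 - 25519 = 20*I*√7 - 25519 = -25519 + 20*I*√7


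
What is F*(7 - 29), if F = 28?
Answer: -616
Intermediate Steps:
F*(7 - 29) = 28*(7 - 29) = 28*(-22) = -616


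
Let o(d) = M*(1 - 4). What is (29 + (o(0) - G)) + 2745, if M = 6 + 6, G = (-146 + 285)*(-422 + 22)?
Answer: 58338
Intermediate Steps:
G = -55600 (G = 139*(-400) = -55600)
M = 12
o(d) = -36 (o(d) = 12*(1 - 4) = 12*(-3) = -36)
(29 + (o(0) - G)) + 2745 = (29 + (-36 - 1*(-55600))) + 2745 = (29 + (-36 + 55600)) + 2745 = (29 + 55564) + 2745 = 55593 + 2745 = 58338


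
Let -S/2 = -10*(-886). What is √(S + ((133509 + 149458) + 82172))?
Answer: √347419 ≈ 589.42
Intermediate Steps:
S = -17720 (S = -(-20)*(-886) = -2*8860 = -17720)
√(S + ((133509 + 149458) + 82172)) = √(-17720 + ((133509 + 149458) + 82172)) = √(-17720 + (282967 + 82172)) = √(-17720 + 365139) = √347419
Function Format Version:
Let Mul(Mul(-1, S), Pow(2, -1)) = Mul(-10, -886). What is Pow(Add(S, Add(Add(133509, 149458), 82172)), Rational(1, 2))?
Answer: Pow(347419, Rational(1, 2)) ≈ 589.42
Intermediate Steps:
S = -17720 (S = Mul(-2, Mul(-10, -886)) = Mul(-2, 8860) = -17720)
Pow(Add(S, Add(Add(133509, 149458), 82172)), Rational(1, 2)) = Pow(Add(-17720, Add(Add(133509, 149458), 82172)), Rational(1, 2)) = Pow(Add(-17720, Add(282967, 82172)), Rational(1, 2)) = Pow(Add(-17720, 365139), Rational(1, 2)) = Pow(347419, Rational(1, 2))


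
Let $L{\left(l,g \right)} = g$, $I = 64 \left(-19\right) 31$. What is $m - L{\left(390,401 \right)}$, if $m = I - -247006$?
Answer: $208909$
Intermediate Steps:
$I = -37696$ ($I = \left(-1216\right) 31 = -37696$)
$m = 209310$ ($m = -37696 - -247006 = -37696 + 247006 = 209310$)
$m - L{\left(390,401 \right)} = 209310 - 401 = 208909$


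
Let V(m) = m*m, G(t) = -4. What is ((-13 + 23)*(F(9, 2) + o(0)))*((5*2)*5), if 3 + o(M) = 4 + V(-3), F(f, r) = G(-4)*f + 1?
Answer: -12500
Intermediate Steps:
V(m) = m²
F(f, r) = 1 - 4*f (F(f, r) = -4*f + 1 = 1 - 4*f)
o(M) = 10 (o(M) = -3 + (4 + (-3)²) = -3 + (4 + 9) = -3 + 13 = 10)
((-13 + 23)*(F(9, 2) + o(0)))*((5*2)*5) = ((-13 + 23)*((1 - 4*9) + 10))*((5*2)*5) = (10*((1 - 36) + 10))*(10*5) = (10*(-35 + 10))*50 = (10*(-25))*50 = -250*50 = -12500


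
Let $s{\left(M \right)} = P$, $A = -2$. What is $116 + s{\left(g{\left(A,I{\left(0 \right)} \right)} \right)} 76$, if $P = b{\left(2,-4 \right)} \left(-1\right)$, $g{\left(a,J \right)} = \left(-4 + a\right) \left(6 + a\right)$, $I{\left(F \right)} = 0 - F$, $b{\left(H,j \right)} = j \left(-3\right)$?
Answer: $-796$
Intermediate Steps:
$b{\left(H,j \right)} = - 3 j$
$I{\left(F \right)} = - F$
$P = -12$ ($P = \left(-3\right) \left(-4\right) \left(-1\right) = 12 \left(-1\right) = -12$)
$s{\left(M \right)} = -12$
$116 + s{\left(g{\left(A,I{\left(0 \right)} \right)} \right)} 76 = 116 - 912 = -796$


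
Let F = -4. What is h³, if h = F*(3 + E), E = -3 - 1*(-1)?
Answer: -64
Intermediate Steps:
E = -2 (E = -3 + 1 = -2)
h = -4 (h = -4*(3 - 2) = -4*1 = -4)
h³ = (-4)³ = -64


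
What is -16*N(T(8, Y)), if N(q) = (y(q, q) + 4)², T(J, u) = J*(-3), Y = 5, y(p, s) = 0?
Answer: -256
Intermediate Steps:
T(J, u) = -3*J
N(q) = 16 (N(q) = (0 + 4)² = 4² = 16)
-16*N(T(8, Y)) = -16*16 = -256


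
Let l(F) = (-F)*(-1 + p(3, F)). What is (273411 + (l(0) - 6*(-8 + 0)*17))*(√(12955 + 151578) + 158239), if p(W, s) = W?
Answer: 43393406253 + 274227*√164533 ≈ 4.3505e+10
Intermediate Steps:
l(F) = -2*F (l(F) = (-F)*(-1 + 3) = -F*2 = -2*F)
(273411 + (l(0) - 6*(-8 + 0)*17))*(√(12955 + 151578) + 158239) = (273411 + (-2*0 - 6*(-8 + 0)*17))*(√(12955 + 151578) + 158239) = (273411 + (0 - 6*(-8)*17))*(√164533 + 158239) = (273411 + (0 + 48*17))*(158239 + √164533) = (273411 + (0 + 816))*(158239 + √164533) = (273411 + 816)*(158239 + √164533) = 274227*(158239 + √164533) = 43393406253 + 274227*√164533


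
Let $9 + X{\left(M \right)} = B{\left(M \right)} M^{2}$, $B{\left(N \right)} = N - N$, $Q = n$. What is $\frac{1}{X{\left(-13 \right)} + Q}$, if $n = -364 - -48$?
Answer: $- \frac{1}{325} \approx -0.0030769$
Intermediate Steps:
$n = -316$ ($n = -364 + 48 = -316$)
$Q = -316$
$B{\left(N \right)} = 0$
$X{\left(M \right)} = -9$ ($X{\left(M \right)} = -9 + 0 M^{2} = -9 + 0 = -9$)
$\frac{1}{X{\left(-13 \right)} + Q} = \frac{1}{-9 - 316} = \frac{1}{-325} = - \frac{1}{325}$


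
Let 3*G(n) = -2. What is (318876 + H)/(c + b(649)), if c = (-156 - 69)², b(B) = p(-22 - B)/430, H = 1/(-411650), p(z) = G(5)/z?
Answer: 11362193570032041/1803870625301080 ≈ 6.2988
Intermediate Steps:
G(n) = -⅔ (G(n) = (⅓)*(-2) = -⅔)
p(z) = -2/(3*z)
H = -1/411650 ≈ -2.4292e-6
b(B) = -1/(645*(-22 - B)) (b(B) = -2/(3*(-22 - B))/430 = -2/(3*(-22 - B))*(1/430) = -1/(645*(-22 - B)))
c = 50625 (c = (-225)² = 50625)
(318876 + H)/(c + b(649)) = (318876 - 1/411650)/(50625 + 1/(645*(22 + 649))) = 131265305399/(411650*(50625 + (1/645)/671)) = 131265305399/(411650*(50625 + (1/645)*(1/671))) = 131265305399/(411650*(50625 + 1/432795)) = 131265305399/(411650*(21910246876/432795)) = (131265305399/411650)*(432795/21910246876) = 11362193570032041/1803870625301080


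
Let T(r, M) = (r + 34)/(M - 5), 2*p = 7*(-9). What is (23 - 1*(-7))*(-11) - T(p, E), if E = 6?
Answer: -665/2 ≈ -332.50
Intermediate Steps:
p = -63/2 (p = (7*(-9))/2 = (½)*(-63) = -63/2 ≈ -31.500)
T(r, M) = (34 + r)/(-5 + M)
(23 - 1*(-7))*(-11) - T(p, E) = (23 - 1*(-7))*(-11) - (34 - 63/2)/(-5 + 6) = (23 + 7)*(-11) - 5/(1*2) = 30*(-11) - 5/2 = -330 - 1*5/2 = -330 - 5/2 = -665/2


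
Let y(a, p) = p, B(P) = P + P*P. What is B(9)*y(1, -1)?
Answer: -90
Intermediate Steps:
B(P) = P + P²
B(9)*y(1, -1) = (9*(1 + 9))*(-1) = (9*10)*(-1) = 90*(-1) = -90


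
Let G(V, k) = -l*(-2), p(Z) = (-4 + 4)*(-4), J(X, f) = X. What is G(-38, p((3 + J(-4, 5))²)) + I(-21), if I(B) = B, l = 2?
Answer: -17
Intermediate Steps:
p(Z) = 0 (p(Z) = 0*(-4) = 0)
G(V, k) = 4 (G(V, k) = -1*2*(-2) = -2*(-2) = 4)
G(-38, p((3 + J(-4, 5))²)) + I(-21) = 4 - 21 = -17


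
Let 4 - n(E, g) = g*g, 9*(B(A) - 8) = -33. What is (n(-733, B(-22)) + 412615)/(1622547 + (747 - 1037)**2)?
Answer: 3713402/15359823 ≈ 0.24176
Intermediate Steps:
B(A) = 13/3 (B(A) = 8 + (1/9)*(-33) = 8 - 11/3 = 13/3)
n(E, g) = 4 - g**2 (n(E, g) = 4 - g*g = 4 - g**2)
(n(-733, B(-22)) + 412615)/(1622547 + (747 - 1037)**2) = ((4 - (13/3)**2) + 412615)/(1622547 + (747 - 1037)**2) = ((4 - 1*169/9) + 412615)/(1622547 + (-290)**2) = ((4 - 169/9) + 412615)/(1622547 + 84100) = (-133/9 + 412615)/1706647 = (3713402/9)*(1/1706647) = 3713402/15359823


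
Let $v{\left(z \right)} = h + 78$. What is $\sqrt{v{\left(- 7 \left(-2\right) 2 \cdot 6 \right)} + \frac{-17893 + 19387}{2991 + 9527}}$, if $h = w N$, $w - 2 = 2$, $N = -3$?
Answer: $\frac{\sqrt{2590230819}}{6259} \approx 8.1314$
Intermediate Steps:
$w = 4$ ($w = 2 + 2 = 4$)
$h = -12$ ($h = 4 \left(-3\right) = -12$)
$v{\left(z \right)} = 66$ ($v{\left(z \right)} = -12 + 78 = 66$)
$\sqrt{v{\left(- 7 \left(-2\right) 2 \cdot 6 \right)} + \frac{-17893 + 19387}{2991 + 9527}} = \sqrt{66 + \frac{-17893 + 19387}{2991 + 9527}} = \sqrt{66 + \frac{1494}{12518}} = \sqrt{66 + 1494 \cdot \frac{1}{12518}} = \sqrt{66 + \frac{747}{6259}} = \sqrt{\frac{413841}{6259}} = \frac{\sqrt{2590230819}}{6259}$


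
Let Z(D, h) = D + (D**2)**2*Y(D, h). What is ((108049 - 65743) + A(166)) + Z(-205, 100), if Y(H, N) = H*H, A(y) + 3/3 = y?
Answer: 74220378807891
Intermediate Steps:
A(y) = -1 + y
Y(H, N) = H**2
Z(D, h) = D + D**6 (Z(D, h) = D + (D**2)**2*D**2 = D + D**4*D**2 = D + D**6)
((108049 - 65743) + A(166)) + Z(-205, 100) = ((108049 - 65743) + (-1 + 166)) + (-205 + (-205)**6) = (42306 + 165) + (-205 + 74220378765625) = 42471 + 74220378765420 = 74220378807891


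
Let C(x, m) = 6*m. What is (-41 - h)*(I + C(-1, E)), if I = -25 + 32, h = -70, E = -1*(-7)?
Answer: 1421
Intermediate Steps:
E = 7
I = 7
(-41 - h)*(I + C(-1, E)) = (-41 - 1*(-70))*(7 + 6*7) = (-41 + 70)*(7 + 42) = 29*49 = 1421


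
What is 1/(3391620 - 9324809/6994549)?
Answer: 6994549/23722842954571 ≈ 2.9484e-7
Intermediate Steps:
1/(3391620 - 9324809/6994549) = 1/(23722842954571/6994549) = 6994549/23722842954571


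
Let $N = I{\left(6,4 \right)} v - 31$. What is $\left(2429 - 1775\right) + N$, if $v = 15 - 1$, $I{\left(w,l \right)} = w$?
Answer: $707$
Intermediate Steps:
$v = 14$ ($v = 15 - 1 = 14$)
$N = 53$ ($N = 6 \cdot 14 - 31 = 84 - 31 = 53$)
$\left(2429 - 1775\right) + N = \left(2429 - 1775\right) + 53 = 654 + 53 = 707$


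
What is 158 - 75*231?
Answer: -17167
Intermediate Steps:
158 - 75*231 = 158 - 17325 = -17167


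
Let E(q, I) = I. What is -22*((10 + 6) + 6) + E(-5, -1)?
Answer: -485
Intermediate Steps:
-22*((10 + 6) + 6) + E(-5, -1) = -22*((10 + 6) + 6) - 1 = -22*(16 + 6) - 1 = -22*22 - 1 = -484 - 1 = -485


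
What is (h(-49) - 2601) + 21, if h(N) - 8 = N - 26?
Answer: -2647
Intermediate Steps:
h(N) = -18 + N (h(N) = 8 + (N - 26) = 8 + (-26 + N) = -18 + N)
(h(-49) - 2601) + 21 = ((-18 - 49) - 2601) + 21 = (-67 - 2601) + 21 = -2668 + 21 = -2647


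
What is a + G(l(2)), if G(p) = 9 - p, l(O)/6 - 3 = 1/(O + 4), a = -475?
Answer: -485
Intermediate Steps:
l(O) = 18 + 6/(4 + O) (l(O) = 18 + 6/(O + 4) = 18 + 6/(4 + O))
a + G(l(2)) = -475 + (9 - 6*(13 + 3*2)/(4 + 2)) = -475 + (9 - 6*(13 + 6)/6) = -475 + (9 - 6*19/6) = -475 + (9 - 1*19) = -475 + (9 - 19) = -475 - 10 = -485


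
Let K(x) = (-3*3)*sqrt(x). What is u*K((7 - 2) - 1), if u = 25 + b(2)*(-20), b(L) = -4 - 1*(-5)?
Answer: -90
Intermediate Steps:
b(L) = 1 (b(L) = -4 + 5 = 1)
u = 5 (u = 25 + 1*(-20) = 25 - 20 = 5)
K(x) = -9*sqrt(x)
u*K((7 - 2) - 1) = 5*(-9*sqrt((7 - 2) - 1)) = 5*(-9*sqrt(5 - 1)) = 5*(-9*sqrt(4)) = 5*(-9*2) = 5*(-18) = -90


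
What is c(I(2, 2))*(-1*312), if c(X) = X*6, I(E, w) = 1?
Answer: -1872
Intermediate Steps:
c(X) = 6*X
c(I(2, 2))*(-1*312) = (6*1)*(-1*312) = 6*(-312) = -1872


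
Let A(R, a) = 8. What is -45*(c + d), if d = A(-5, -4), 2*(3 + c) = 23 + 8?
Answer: -1845/2 ≈ -922.50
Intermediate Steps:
c = 25/2 (c = -3 + (23 + 8)/2 = -3 + (½)*31 = -3 + 31/2 = 25/2 ≈ 12.500)
d = 8
-45*(c + d) = -45*(25/2 + 8) = -45*41/2 = -1845/2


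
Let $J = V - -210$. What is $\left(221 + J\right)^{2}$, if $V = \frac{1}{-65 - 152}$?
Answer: $\frac{8747112676}{47089} \approx 1.8576 \cdot 10^{5}$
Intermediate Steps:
$V = - \frac{1}{217}$ ($V = \frac{1}{-217} = - \frac{1}{217} \approx -0.0046083$)
$J = \frac{45569}{217}$ ($J = - \frac{1}{217} - -210 = - \frac{1}{217} + 210 = \frac{45569}{217} \approx 210.0$)
$\left(221 + J\right)^{2} = \left(221 + \frac{45569}{217}\right)^{2} = \left(\frac{93526}{217}\right)^{2} = \frac{8747112676}{47089}$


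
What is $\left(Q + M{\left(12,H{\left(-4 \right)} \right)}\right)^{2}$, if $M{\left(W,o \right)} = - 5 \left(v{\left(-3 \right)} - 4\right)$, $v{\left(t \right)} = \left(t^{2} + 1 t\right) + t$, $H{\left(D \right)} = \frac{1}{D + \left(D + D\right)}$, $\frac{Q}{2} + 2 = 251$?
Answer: $253009$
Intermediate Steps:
$Q = 498$ ($Q = -4 + 2 \cdot 251 = -4 + 502 = 498$)
$H{\left(D \right)} = \frac{1}{3 D}$ ($H{\left(D \right)} = \frac{1}{D + 2 D} = \frac{1}{3 D}$)
$v{\left(t \right)} = t^{2} + 2 t$ ($v{\left(t \right)} = \left(t^{2} + t\right) + t = \left(t + t^{2}\right) + t = t^{2} + 2 t$)
$M{\left(W,o \right)} = 5$ ($M{\left(W,o \right)} = - 5 \left(- 3 \left(2 - 3\right) - 4\right) = - 5 \left(\left(-3\right) \left(-1\right) - 4\right) = - 5 \left(3 - 4\right) = \left(-5\right) \left(-1\right) = 5$)
$\left(Q + M{\left(12,H{\left(-4 \right)} \right)}\right)^{2} = \left(498 + 5\right)^{2} = 503^{2} = 253009$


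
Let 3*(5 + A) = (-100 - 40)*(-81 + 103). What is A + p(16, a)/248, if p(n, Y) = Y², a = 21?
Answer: -766237/744 ≈ -1029.9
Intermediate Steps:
A = -3095/3 (A = -5 + ((-100 - 40)*(-81 + 103))/3 = -5 + (-140*22)/3 = -5 + (⅓)*(-3080) = -5 - 3080/3 = -3095/3 ≈ -1031.7)
A + p(16, a)/248 = -3095/3 + 21²/248 = -3095/3 + 441*(1/248) = -3095/3 + 441/248 = -766237/744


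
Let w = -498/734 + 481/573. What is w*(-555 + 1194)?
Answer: 7210050/70097 ≈ 102.86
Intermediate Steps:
w = 33850/210291 (w = -498*1/734 + 481*(1/573) = -249/367 + 481/573 = 33850/210291 ≈ 0.16097)
w*(-555 + 1194) = 33850*(-555 + 1194)/210291 = (33850/210291)*639 = 7210050/70097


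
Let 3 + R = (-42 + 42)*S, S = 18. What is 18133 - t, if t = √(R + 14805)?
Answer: 18133 - √14802 ≈ 18011.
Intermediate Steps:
R = -3 (R = -3 + (-42 + 42)*18 = -3 + 0*18 = -3 + 0 = -3)
t = √14802 (t = √(-3 + 14805) = √14802 ≈ 121.66)
18133 - t = 18133 - √14802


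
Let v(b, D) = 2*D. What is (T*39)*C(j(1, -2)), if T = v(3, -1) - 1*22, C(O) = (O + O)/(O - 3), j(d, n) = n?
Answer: -3744/5 ≈ -748.80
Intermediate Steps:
C(O) = 2*O/(-3 + O) (C(O) = (2*O)/(-3 + O) = 2*O/(-3 + O))
T = -24 (T = 2*(-1) - 1*22 = -2 - 22 = -24)
(T*39)*C(j(1, -2)) = (-24*39)*(2*(-2)/(-3 - 2)) = -1872*(-2)/(-5) = -1872*(-2)*(-1)/5 = -936*4/5 = -3744/5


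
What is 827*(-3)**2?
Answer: 7443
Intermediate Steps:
827*(-3)**2 = 827*9 = 7443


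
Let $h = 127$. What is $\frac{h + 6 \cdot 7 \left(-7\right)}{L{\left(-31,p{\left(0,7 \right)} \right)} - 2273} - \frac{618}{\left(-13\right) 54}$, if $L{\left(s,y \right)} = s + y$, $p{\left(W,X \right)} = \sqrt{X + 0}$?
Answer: $\frac{591783983}{621083853} + \frac{167 \sqrt{7}}{5308409} \approx 0.95291$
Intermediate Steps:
$p{\left(W,X \right)} = \sqrt{X}$
$\frac{h + 6 \cdot 7 \left(-7\right)}{L{\left(-31,p{\left(0,7 \right)} \right)} - 2273} - \frac{618}{\left(-13\right) 54} = \frac{127 + 6 \cdot 7 \left(-7\right)}{\left(-31 + \sqrt{7}\right) - 2273} - \frac{618}{\left(-13\right) 54} = \frac{127 + 42 \left(-7\right)}{-2304 + \sqrt{7}} - \frac{618}{-702} = \frac{127 - 294}{-2304 + \sqrt{7}} - - \frac{103}{117} = - \frac{167}{-2304 + \sqrt{7}} + \frac{103}{117} = \frac{103}{117} - \frac{167}{-2304 + \sqrt{7}}$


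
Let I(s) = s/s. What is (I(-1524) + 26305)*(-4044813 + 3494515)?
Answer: -14476139188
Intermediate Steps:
I(s) = 1
(I(-1524) + 26305)*(-4044813 + 3494515) = (1 + 26305)*(-4044813 + 3494515) = 26306*(-550298) = -14476139188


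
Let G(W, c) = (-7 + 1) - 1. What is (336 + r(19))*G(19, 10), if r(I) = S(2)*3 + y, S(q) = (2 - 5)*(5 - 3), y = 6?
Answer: -2268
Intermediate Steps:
S(q) = -6 (S(q) = -3*2 = -6)
r(I) = -12 (r(I) = -6*3 + 6 = -18 + 6 = -12)
G(W, c) = -7 (G(W, c) = -6 - 1 = -7)
(336 + r(19))*G(19, 10) = (336 - 12)*(-7) = 324*(-7) = -2268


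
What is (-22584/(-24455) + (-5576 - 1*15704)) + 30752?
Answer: 231660344/24455 ≈ 9472.9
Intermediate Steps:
(-22584/(-24455) + (-5576 - 1*15704)) + 30752 = (-22584*(-1/24455) + (-5576 - 15704)) + 30752 = (22584/24455 - 21280) + 30752 = -520379816/24455 + 30752 = 231660344/24455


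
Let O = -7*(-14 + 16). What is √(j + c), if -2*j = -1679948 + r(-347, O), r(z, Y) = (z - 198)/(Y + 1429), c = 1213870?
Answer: √657961310158/566 ≈ 1433.1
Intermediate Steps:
O = -14 (O = -7*2 = -14)
r(z, Y) = (-198 + z)/(1429 + Y)
j = 475425393/566 (j = -(-1679948 + (-198 - 347)/(1429 - 14))/2 = -(-1679948 - 545/1415)/2 = -(-1679948 + (1/1415)*(-545))/2 = -(-1679948 - 109/283)/2 = -½*(-475425393/283) = 475425393/566 ≈ 8.3997e+5)
√(j + c) = √(475425393/566 + 1213870) = √(1162475813/566) = √657961310158/566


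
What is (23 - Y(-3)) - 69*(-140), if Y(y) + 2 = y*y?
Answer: 9676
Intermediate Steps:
Y(y) = -2 + y² (Y(y) = -2 + y*y = -2 + y²)
(23 - Y(-3)) - 69*(-140) = (23 - (-2 + (-3)²)) - 69*(-140) = (23 - (-2 + 9)) + 9660 = (23 - 1*7) + 9660 = (23 - 7) + 9660 = 16 + 9660 = 9676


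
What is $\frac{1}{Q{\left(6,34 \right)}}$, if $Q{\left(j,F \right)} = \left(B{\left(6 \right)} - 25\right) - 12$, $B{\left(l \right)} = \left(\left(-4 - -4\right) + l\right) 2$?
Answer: $- \frac{1}{25} \approx -0.04$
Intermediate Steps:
$B{\left(l \right)} = 2 l$ ($B{\left(l \right)} = \left(\left(-4 + 4\right) + l\right) 2 = \left(0 + l\right) 2 = l 2 = 2 l$)
$Q{\left(j,F \right)} = -25$ ($Q{\left(j,F \right)} = \left(2 \cdot 6 - 25\right) - 12 = \left(12 - 25\right) - 12 = -13 - 12 = -25$)
$\frac{1}{Q{\left(6,34 \right)}} = \frac{1}{-25} = - \frac{1}{25}$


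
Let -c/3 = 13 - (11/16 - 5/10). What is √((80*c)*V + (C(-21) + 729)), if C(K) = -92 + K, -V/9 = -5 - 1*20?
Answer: I*√691259 ≈ 831.42*I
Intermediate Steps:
V = 225 (V = -9*(-5 - 1*20) = -9*(-5 - 20) = -9*(-25) = 225)
c = -615/16 (c = -3*(13 - (11/16 - 5/10)) = -3*(13 - (11*(1/16) - 5*⅒)) = -3*(13 - (11/16 - ½)) = -3*(13 - 1*3/16) = -3*(13 - 3/16) = -3*205/16 = -615/16 ≈ -38.438)
√((80*c)*V + (C(-21) + 729)) = √((80*(-615/16))*225 + ((-92 - 21) + 729)) = √(-3075*225 + (-113 + 729)) = √(-691875 + 616) = √(-691259) = I*√691259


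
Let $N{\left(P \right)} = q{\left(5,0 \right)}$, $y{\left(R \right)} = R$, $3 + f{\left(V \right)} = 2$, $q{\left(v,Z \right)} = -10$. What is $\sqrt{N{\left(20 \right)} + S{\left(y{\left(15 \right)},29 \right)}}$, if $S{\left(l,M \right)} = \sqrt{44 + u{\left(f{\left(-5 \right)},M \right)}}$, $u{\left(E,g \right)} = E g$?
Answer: $\sqrt{-10 + \sqrt{15}} \approx 2.4753 i$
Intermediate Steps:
$f{\left(V \right)} = -1$ ($f{\left(V \right)} = -3 + 2 = -1$)
$S{\left(l,M \right)} = \sqrt{44 - M}$
$N{\left(P \right)} = -10$
$\sqrt{N{\left(20 \right)} + S{\left(y{\left(15 \right)},29 \right)}} = \sqrt{-10 + \sqrt{44 - 29}} = \sqrt{-10 + \sqrt{15}}$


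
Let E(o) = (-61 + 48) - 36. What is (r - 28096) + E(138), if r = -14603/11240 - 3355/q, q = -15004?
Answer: -107879404373/3832840 ≈ -28146.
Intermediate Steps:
E(o) = -49 (E(o) = -13 - 36 = -49)
r = -4122573/3832840 (r = -14603/11240 - 3355/(-15004) = -14603*1/11240 - 3355*(-1/15004) = -14603/11240 + 305/1364 = -4122573/3832840 ≈ -1.0756)
(r - 28096) + E(138) = (-4122573/3832840 - 28096) - 49 = -107691595213/3832840 - 49 = -107879404373/3832840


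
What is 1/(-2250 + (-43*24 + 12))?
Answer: -1/3270 ≈ -0.00030581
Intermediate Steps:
1/(-2250 + (-43*24 + 12)) = 1/(-2250 + (-1032 + 12)) = 1/(-2250 - 1020) = 1/(-3270) = -1/3270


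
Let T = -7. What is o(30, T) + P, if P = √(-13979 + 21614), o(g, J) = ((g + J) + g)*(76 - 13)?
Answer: 3339 + √7635 ≈ 3426.4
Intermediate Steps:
o(g, J) = 63*J + 126*g (o(g, J) = ((J + g) + g)*63 = (J + 2*g)*63 = 63*J + 126*g)
P = √7635 ≈ 87.379
o(30, T) + P = (63*(-7) + 126*30) + √7635 = (-441 + 3780) + √7635 = 3339 + √7635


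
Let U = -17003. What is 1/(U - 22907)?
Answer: -1/39910 ≈ -2.5056e-5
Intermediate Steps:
1/(U - 22907) = 1/(-17003 - 22907) = 1/(-39910) = -1/39910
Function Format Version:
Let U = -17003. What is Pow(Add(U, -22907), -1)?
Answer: Rational(-1, 39910) ≈ -2.5056e-5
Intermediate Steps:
Pow(Add(U, -22907), -1) = Pow(Add(-17003, -22907), -1) = Pow(-39910, -1) = Rational(-1, 39910)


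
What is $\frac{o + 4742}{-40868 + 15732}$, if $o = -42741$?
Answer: $\frac{37999}{25136} \approx 1.5117$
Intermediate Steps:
$\frac{o + 4742}{-40868 + 15732} = \frac{-42741 + 4742}{-40868 + 15732} = - \frac{37999}{-25136} = \left(-37999\right) \left(- \frac{1}{25136}\right) = \frac{37999}{25136}$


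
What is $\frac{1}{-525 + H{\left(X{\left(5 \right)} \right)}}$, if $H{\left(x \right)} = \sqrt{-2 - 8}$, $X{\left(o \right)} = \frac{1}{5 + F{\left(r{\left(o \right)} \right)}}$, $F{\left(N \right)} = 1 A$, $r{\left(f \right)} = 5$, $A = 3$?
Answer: $- \frac{105}{55127} - \frac{i \sqrt{10}}{275635} \approx -0.0019047 - 1.1473 \cdot 10^{-5} i$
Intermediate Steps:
$F{\left(N \right)} = 3$ ($F{\left(N \right)} = 1 \cdot 3 = 3$)
$X{\left(o \right)} = \frac{1}{8}$ ($X{\left(o \right)} = \frac{1}{5 + 3} = \frac{1}{8}$)
$H{\left(x \right)} = i \sqrt{10}$ ($H{\left(x \right)} = \sqrt{-10} = i \sqrt{10}$)
$\frac{1}{-525 + H{\left(X{\left(5 \right)} \right)}} = \frac{1}{-525 + i \sqrt{10}}$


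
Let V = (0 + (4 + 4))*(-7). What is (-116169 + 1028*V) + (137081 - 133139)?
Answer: -169795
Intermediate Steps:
V = -56 (V = (0 + 8)*(-7) = 8*(-7) = -56)
(-116169 + 1028*V) + (137081 - 133139) = (-116169 + 1028*(-56)) + (137081 - 133139) = (-116169 - 57568) + 3942 = -173737 + 3942 = -169795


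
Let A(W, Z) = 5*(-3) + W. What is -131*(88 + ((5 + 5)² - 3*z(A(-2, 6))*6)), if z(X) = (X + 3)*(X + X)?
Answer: 1097780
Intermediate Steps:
A(W, Z) = -15 + W
z(X) = 2*X*(3 + X) (z(X) = (3 + X)*(2*X) = 2*X*(3 + X))
-131*(88 + ((5 + 5)² - 3*z(A(-2, 6))*6)) = -131*(88 + ((5 + 5)² - 3*2*(-15 - 2)*(3 + (-15 - 2))*6)) = -131*(88 + (10² - 3*2*(-17)*(3 - 17)*6)) = -131*(88 + (100 - 3*2*(-17)*(-14)*6)) = -131*(88 + (100 - 1428*6)) = -131*(88 + (100 - 3*2856)) = -131*(88 + (100 - 8568)) = -131*(88 - 8468) = -131*(-8380) = 1097780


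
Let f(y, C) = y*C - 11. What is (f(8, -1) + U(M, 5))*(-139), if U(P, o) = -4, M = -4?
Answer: 3197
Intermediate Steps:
f(y, C) = -11 + C*y (f(y, C) = C*y - 11 = -11 + C*y)
(f(8, -1) + U(M, 5))*(-139) = ((-11 - 1*8) - 4)*(-139) = ((-11 - 8) - 4)*(-139) = (-19 - 4)*(-139) = -23*(-139) = 3197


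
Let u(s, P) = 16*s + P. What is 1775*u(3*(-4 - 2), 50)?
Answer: -422450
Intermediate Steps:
u(s, P) = P + 16*s
1775*u(3*(-4 - 2), 50) = 1775*(50 + 16*(3*(-4 - 2))) = 1775*(50 + 16*(3*(-6))) = 1775*(50 + 16*(-18)) = 1775*(50 - 288) = 1775*(-238) = -422450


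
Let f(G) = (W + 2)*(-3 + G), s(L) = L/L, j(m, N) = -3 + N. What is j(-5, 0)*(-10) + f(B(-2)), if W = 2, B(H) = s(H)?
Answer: 22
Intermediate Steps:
s(L) = 1
B(H) = 1
f(G) = -12 + 4*G (f(G) = (2 + 2)*(-3 + G) = 4*(-3 + G) = -12 + 4*G)
j(-5, 0)*(-10) + f(B(-2)) = (-3 + 0)*(-10) + (-12 + 4*1) = -3*(-10) + (-12 + 4) = 30 - 8 = 22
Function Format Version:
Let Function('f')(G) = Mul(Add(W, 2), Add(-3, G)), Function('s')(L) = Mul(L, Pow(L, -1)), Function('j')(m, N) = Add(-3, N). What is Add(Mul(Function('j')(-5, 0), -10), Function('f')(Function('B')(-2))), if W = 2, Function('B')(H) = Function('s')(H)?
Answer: 22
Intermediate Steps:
Function('s')(L) = 1
Function('B')(H) = 1
Function('f')(G) = Add(-12, Mul(4, G)) (Function('f')(G) = Mul(Add(2, 2), Add(-3, G)) = Mul(4, Add(-3, G)) = Add(-12, Mul(4, G)))
Add(Mul(Function('j')(-5, 0), -10), Function('f')(Function('B')(-2))) = Add(Mul(Add(-3, 0), -10), Add(-12, Mul(4, 1))) = Add(Mul(-3, -10), Add(-12, 4)) = Add(30, -8) = 22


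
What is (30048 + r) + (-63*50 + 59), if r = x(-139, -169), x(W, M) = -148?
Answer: 26809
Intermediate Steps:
r = -148
(30048 + r) + (-63*50 + 59) = (30048 - 148) + (-63*50 + 59) = 29900 + (-3150 + 59) = 29900 - 3091 = 26809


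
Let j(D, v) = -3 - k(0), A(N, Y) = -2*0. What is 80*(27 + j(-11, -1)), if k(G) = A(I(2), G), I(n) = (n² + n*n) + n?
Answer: 1920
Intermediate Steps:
I(n) = n + 2*n² (I(n) = (n² + n²) + n = 2*n² + n = n + 2*n²)
A(N, Y) = 0
k(G) = 0
j(D, v) = -3 (j(D, v) = -3 - 1*0 = -3 + 0 = -3)
80*(27 + j(-11, -1)) = 80*(27 - 3) = 80*24 = 1920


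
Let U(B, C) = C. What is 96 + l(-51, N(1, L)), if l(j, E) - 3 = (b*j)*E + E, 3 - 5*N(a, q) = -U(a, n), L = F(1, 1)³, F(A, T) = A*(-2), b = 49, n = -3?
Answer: 99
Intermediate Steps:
F(A, T) = -2*A
L = -8 (L = (-2*1)³ = (-2)³ = -8)
N(a, q) = 0 (N(a, q) = ⅗ - (-1)*(-3)/5 = ⅗ - ⅕*3 = ⅗ - ⅗ = 0)
l(j, E) = 3 + E + 49*E*j (l(j, E) = 3 + ((49*j)*E + E) = 3 + (49*E*j + E) = 3 + (E + 49*E*j) = 3 + E + 49*E*j)
96 + l(-51, N(1, L)) = 96 + (3 + 0 + 49*0*(-51)) = 96 + (3 + 0 + 0) = 96 + 3 = 99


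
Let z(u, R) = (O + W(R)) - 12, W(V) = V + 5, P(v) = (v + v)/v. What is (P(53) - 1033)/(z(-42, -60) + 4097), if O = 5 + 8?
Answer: -1031/4043 ≈ -0.25501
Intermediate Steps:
P(v) = 2 (P(v) = (2*v)/v = 2)
W(V) = 5 + V
O = 13
z(u, R) = 6 + R (z(u, R) = (13 + (5 + R)) - 12 = (18 + R) - 12 = 6 + R)
(P(53) - 1033)/(z(-42, -60) + 4097) = (2 - 1033)/((6 - 60) + 4097) = -1031/(-54 + 4097) = -1031/4043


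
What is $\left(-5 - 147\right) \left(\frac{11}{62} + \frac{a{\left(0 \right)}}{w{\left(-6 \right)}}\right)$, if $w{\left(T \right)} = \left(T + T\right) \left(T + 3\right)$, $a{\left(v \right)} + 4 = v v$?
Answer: $- \frac{2812}{279} \approx -10.079$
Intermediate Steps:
$a{\left(v \right)} = -4 + v^{2}$ ($a{\left(v \right)} = -4 + v v = -4 + v^{2}$)
$w{\left(T \right)} = 2 T \left(3 + T\right)$
$\left(-5 - 147\right) \left(\frac{11}{62} + \frac{a{\left(0 \right)}}{w{\left(-6 \right)}}\right) = \left(-5 - 147\right) \left(\frac{11}{62} + \frac{-4 + 0^{2}}{2 \left(-6\right) \left(3 - 6\right)}\right) = - 152 \left(11 \cdot \frac{1}{62} + \frac{-4 + 0}{2 \left(-6\right) \left(-3\right)}\right) = - 152 \left(\frac{11}{62} - \frac{4}{36}\right) = - 152 \left(\frac{11}{62} - \frac{1}{9}\right) = \left(-152\right) \frac{37}{558} = - \frac{2812}{279}$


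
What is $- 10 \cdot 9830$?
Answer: $-98300$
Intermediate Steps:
$- 10 \cdot 9830 = \left(-1\right) 98300 = -98300$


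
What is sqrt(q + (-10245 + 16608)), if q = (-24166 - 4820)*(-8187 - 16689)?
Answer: 3*sqrt(80118011) ≈ 26853.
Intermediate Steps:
q = 721055736 (q = -28986*(-24876) = 721055736)
sqrt(q + (-10245 + 16608)) = sqrt(721055736 + (-10245 + 16608)) = sqrt(721055736 + 6363) = sqrt(721062099) = 3*sqrt(80118011)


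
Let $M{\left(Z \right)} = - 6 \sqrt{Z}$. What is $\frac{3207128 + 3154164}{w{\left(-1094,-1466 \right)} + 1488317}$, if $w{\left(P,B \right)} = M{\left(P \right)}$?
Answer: $\frac{9467619025564}{2215087531873} + \frac{38167752 i \sqrt{1094}}{2215087531873} \approx 4.2742 + 0.00056992 i$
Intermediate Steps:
$w{\left(P,B \right)} = - 6 \sqrt{P}$
$\frac{3207128 + 3154164}{w{\left(-1094,-1466 \right)} + 1488317} = \frac{3207128 + 3154164}{- 6 \sqrt{-1094} + 1488317} = \frac{6361292}{- 6 i \sqrt{1094} + 1488317} = \frac{6361292}{1488317 - 6 i \sqrt{1094}}$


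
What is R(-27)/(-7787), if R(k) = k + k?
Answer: 54/7787 ≈ 0.0069346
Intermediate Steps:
R(k) = 2*k
R(-27)/(-7787) = (2*(-27))/(-7787) = -54*(-1/7787) = 54/7787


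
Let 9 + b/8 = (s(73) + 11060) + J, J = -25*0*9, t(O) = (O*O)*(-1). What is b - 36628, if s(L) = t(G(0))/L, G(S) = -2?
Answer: 3779908/73 ≈ 51780.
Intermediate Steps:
t(O) = -O² (t(O) = O²*(-1) = -O²)
J = 0 (J = 0*9 = 0)
s(L) = -4/L (s(L) = (-1*(-2)²)/L = (-1*4)/L = -4/L)
b = 6453752/73 (b = -72 + 8*((-4/73 + 11060) + 0) = -72 + 8*(807376/73 + 0) = -72 + 8*(807376/73) = -72 + 6459008/73 = 6453752/73 ≈ 88408.)
b - 36628 = 6453752/73 - 36628 = 3779908/73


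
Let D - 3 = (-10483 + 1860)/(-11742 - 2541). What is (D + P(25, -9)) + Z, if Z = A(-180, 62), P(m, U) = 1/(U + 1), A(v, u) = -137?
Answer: -15256675/114264 ≈ -133.52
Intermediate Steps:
D = 51472/14283 (D = 3 + (-10483 + 1860)/(-11742 - 2541) = 3 - 8623/(-14283) = 3 - 8623*(-1/14283) = 3 + 8623/14283 = 51472/14283 ≈ 3.6037)
P(m, U) = 1/(1 + U)
Z = -137
(D + P(25, -9)) + Z = (51472/14283 + 1/(1 - 9)) - 137 = (51472/14283 + 1/(-8)) - 137 = (51472/14283 - ⅛) - 137 = 397493/114264 - 137 = -15256675/114264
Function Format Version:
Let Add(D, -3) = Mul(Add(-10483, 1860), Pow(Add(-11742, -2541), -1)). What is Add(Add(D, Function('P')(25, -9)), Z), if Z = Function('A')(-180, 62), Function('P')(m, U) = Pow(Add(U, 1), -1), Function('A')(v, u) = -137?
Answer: Rational(-15256675, 114264) ≈ -133.52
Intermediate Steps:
D = Rational(51472, 14283) (D = Add(3, Mul(Add(-10483, 1860), Pow(Add(-11742, -2541), -1))) = Add(3, Mul(-8623, Pow(-14283, -1))) = Add(3, Mul(-8623, Rational(-1, 14283))) = Add(3, Rational(8623, 14283)) = Rational(51472, 14283) ≈ 3.6037)
Function('P')(m, U) = Pow(Add(1, U), -1)
Z = -137
Add(Add(D, Function('P')(25, -9)), Z) = Add(Add(Rational(51472, 14283), Pow(Add(1, -9), -1)), -137) = Add(Add(Rational(51472, 14283), Pow(-8, -1)), -137) = Add(Add(Rational(51472, 14283), Rational(-1, 8)), -137) = Add(Rational(397493, 114264), -137) = Rational(-15256675, 114264)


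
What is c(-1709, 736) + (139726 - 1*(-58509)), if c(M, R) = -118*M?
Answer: 399897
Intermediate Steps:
c(-1709, 736) + (139726 - 1*(-58509)) = -118*(-1709) + (139726 - 1*(-58509)) = 201662 + (139726 + 58509) = 201662 + 198235 = 399897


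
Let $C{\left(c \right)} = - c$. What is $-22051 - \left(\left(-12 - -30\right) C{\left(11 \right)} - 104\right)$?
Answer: $-21749$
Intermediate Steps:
$-22051 - \left(\left(-12 - -30\right) C{\left(11 \right)} - 104\right) = -22051 - \left(\left(-12 - -30\right) \left(\left(-1\right) 11\right) - 104\right) = -22051 - \left(\left(-12 + 30\right) \left(-11\right) - 104\right) = -22051 - \left(18 \left(-11\right) - 104\right) = -22051 - \left(-198 - 104\right) = -22051 - -302 = -22051 + 302 = -21749$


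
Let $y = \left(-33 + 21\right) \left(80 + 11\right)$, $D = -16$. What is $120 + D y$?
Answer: $17592$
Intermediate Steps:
$y = -1092$ ($y = \left(-12\right) 91 = -1092$)
$120 + D y = 120 - -17472 = 120 + 17472 = 17592$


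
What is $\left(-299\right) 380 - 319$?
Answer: $-113939$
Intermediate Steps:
$\left(-299\right) 380 - 319 = -113620 - 319 = -113939$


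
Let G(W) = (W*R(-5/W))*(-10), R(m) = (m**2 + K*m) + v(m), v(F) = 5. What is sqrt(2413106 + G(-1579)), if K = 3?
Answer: 2*sqrt(1553417643599)/1579 ≈ 1578.7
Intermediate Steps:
R(m) = 5 + m**2 + 3*m (R(m) = (m**2 + 3*m) + 5 = 5 + m**2 + 3*m)
G(W) = -10*W*(5 - 15/W + 25/W**2) (G(W) = (W*(5 + (-5/W)**2 + 3*(-5/W)))*(-10) = (W*(5 + 25/W**2 - 15/W))*(-10) = (W*(5 - 15/W + 25/W**2))*(-10) = -10*W*(5 - 15/W + 25/W**2))
sqrt(2413106 + G(-1579)) = sqrt(2413106 + (150 - 250/(-1579) - 50*(-1579))) = sqrt(2413106 + (150 - 250*(-1/1579) + 78950)) = sqrt(2413106 + (150 + 250/1579 + 78950)) = sqrt(2413106 + 124899150/1579) = sqrt(3935193524/1579) = 2*sqrt(1553417643599)/1579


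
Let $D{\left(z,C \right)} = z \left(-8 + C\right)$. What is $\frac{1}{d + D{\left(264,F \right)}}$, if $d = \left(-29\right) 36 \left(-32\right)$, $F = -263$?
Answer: $- \frac{1}{38136} \approx -2.6222 \cdot 10^{-5}$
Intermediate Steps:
$d = 33408$ ($d = \left(-1044\right) \left(-32\right) = 33408$)
$\frac{1}{d + D{\left(264,F \right)}} = \frac{1}{33408 + 264 \left(-8 - 263\right)} = \frac{1}{33408 + 264 \left(-271\right)} = \frac{1}{33408 - 71544} = \frac{1}{-38136} = - \frac{1}{38136}$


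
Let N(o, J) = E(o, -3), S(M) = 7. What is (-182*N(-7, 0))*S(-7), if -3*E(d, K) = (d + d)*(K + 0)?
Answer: 17836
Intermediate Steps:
E(d, K) = -2*K*d/3 (E(d, K) = -(d + d)*(K + 0)/3 = -2*d*K/3 = -2*K*d/3)
N(o, J) = 2*o (N(o, J) = -⅔*(-3)*o = 2*o)
(-182*N(-7, 0))*S(-7) = -364*(-7)*7 = -182*(-14)*7 = 2548*7 = 17836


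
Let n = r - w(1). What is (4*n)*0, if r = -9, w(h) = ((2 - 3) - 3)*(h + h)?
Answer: 0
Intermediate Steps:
w(h) = -8*h (w(h) = (-1 - 3)*(2*h) = -8*h)
n = -1 (n = -9 - (-8) = -9 - 1*(-8) = -9 + 8 = -1)
(4*n)*0 = (4*(-1))*0 = -4*0 = 0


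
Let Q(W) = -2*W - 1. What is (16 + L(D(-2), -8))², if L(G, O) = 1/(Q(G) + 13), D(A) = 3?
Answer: 9409/36 ≈ 261.36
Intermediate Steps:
Q(W) = -1 - 2*W
L(G, O) = 1/(12 - 2*G) (L(G, O) = 1/((-1 - 2*G) + 13) = 1/(12 - 2*G))
(16 + L(D(-2), -8))² = (16 - 1/(-12 + 2*3))² = (16 - 1/(-12 + 6))² = (16 - 1/(-6))² = (16 - 1*(-⅙))² = (16 + ⅙)² = (97/6)² = 9409/36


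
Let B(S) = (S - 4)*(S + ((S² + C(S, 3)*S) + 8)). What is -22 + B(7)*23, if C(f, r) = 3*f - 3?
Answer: 13088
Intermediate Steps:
C(f, r) = -3 + 3*f
B(S) = (-4 + S)*(8 + S + S² + S*(-3 + 3*S)) (B(S) = (S - 4)*(S + ((S² + (-3 + 3*S)*S) + 8)) = (-4 + S)*(S + ((S² + S*(-3 + 3*S)) + 8)) = (-4 + S)*(S + (8 + S² + S*(-3 + 3*S))) = (-4 + S)*(8 + S + S² + S*(-3 + 3*S)))
-22 + B(7)*23 = -22 + (-32 - 18*7² + 4*7³ + 16*7)*23 = -22 + (-32 - 18*49 + 4*343 + 112)*23 = -22 + (-32 - 882 + 1372 + 112)*23 = -22 + 570*23 = -22 + 13110 = 13088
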